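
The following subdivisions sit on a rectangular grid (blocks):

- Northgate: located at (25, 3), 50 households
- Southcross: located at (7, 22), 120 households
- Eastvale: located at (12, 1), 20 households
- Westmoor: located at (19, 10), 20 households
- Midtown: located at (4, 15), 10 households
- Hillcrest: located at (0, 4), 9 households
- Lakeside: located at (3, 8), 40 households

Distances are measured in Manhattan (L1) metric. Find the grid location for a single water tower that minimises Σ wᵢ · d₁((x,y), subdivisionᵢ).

(7, 10)

Manhattan distance separates: Σwᵢ(|x−xᵢ|+|y−yᵢ|) = Σwᵢ|x−xᵢ| + Σwᵢ|y−yᵢ|, so x and y are optimised independently as 1-D weighted medians.
Total weight W = 269; half = 134.5.
x-coordinate, sorted with cumulative weight:
  x=0 (Hillcrest, w=9) cum 9
  x=3 (Lakeside, w=40) cum 49
  x=4 (Midtown, w=10) cum 59
  x=7 (Southcross, w=120) cum 179  ← median
  x=12 (Eastvale, w=20) cum 199
  x=19 (Westmoor, w=20) cum 219
  x=25 (Northgate, w=50) cum 269
⇒ x* = 7
y-coordinate, sorted with cumulative weight:
  y=1 (Eastvale, w=20) cum 20
  y=3 (Northgate, w=50) cum 70
  y=4 (Hillcrest, w=9) cum 79
  y=8 (Lakeside, w=40) cum 119
  y=10 (Westmoor, w=20) cum 139  ← median
  y=15 (Midtown, w=10) cum 149
  y=22 (Southcross, w=120) cum 269
⇒ y* = 10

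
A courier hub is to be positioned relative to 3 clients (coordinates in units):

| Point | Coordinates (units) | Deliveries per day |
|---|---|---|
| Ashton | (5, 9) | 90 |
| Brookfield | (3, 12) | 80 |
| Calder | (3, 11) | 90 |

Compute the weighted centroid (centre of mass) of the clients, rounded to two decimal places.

The minimiser of Σwᵢ‖p−pᵢ‖² is the weighted centroid p* = (Σwᵢpᵢ)/(Σwᵢ).
Σwᵢ = 260.
Σwᵢxᵢ = 90·5 + 80·3 + 90·3 = 960.
Σwᵢyᵢ = 90·9 + 80·12 + 90·11 = 2760.
x* = 960/260 = 3.69, y* = 2760/260 = 10.62.

(3.69, 10.62)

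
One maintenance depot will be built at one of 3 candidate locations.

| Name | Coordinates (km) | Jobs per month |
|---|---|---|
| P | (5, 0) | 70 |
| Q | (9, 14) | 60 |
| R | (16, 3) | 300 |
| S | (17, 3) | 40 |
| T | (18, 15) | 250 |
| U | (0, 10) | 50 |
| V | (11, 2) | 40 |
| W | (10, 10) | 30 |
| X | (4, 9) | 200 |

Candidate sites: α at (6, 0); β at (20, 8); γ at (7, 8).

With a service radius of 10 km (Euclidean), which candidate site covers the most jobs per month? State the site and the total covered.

Coverage radius r = 10 km; a point is covered iff (Δx)²+(Δy)² ≤ 10² = 100.
  α (6, 0): covers {P, V, X} → 310
  β (20, 8): covers {R, S, T} → 590
  γ (7, 8): covers {P, Q, U, V, W, X} → 450
Maximum coverage at β: 590 jobs per month.

β, covering 590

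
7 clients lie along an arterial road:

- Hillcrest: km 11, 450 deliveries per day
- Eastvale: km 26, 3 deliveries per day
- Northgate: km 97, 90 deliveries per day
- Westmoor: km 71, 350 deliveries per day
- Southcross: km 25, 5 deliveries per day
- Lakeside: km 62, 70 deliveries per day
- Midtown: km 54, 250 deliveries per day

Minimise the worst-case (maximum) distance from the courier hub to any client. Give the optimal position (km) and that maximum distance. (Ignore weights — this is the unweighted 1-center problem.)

The 1-center on a line is the midpoint of the two extreme points: leftmost at 11, rightmost at 97.
Optimal location = (11 + 97)/2 = 54; maximum distance = (97 − 11)/2 = 43.

location 54, max distance 43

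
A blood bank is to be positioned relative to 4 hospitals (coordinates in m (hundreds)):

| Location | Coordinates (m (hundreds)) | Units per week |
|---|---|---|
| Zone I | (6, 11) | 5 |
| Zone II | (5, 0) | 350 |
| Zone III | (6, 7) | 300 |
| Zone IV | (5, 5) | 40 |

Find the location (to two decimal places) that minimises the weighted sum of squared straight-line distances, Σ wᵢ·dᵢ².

(5.44, 3.39)

The minimiser of Σwᵢ‖p−pᵢ‖² is the weighted centroid p* = (Σwᵢpᵢ)/(Σwᵢ).
Σwᵢ = 695.
Σwᵢxᵢ = 5·6 + 350·5 + 300·6 + 40·5 = 3780.
Σwᵢyᵢ = 5·11 + 350·0 + 300·7 + 40·5 = 2355.
x* = 3780/695 = 5.44, y* = 2355/695 = 3.39.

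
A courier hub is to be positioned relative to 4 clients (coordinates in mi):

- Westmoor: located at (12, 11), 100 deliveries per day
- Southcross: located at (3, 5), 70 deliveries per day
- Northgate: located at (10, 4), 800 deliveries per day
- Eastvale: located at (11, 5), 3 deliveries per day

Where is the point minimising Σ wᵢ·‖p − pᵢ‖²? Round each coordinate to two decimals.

The minimiser of Σwᵢ‖p−pᵢ‖² is the weighted centroid p* = (Σwᵢpᵢ)/(Σwᵢ).
Σwᵢ = 973.
Σwᵢxᵢ = 100·12 + 70·3 + 800·10 + 3·11 = 9443.
Σwᵢyᵢ = 100·11 + 70·5 + 800·4 + 3·5 = 4665.
x* = 9443/973 = 9.71, y* = 4665/973 = 4.79.

(9.71, 4.79)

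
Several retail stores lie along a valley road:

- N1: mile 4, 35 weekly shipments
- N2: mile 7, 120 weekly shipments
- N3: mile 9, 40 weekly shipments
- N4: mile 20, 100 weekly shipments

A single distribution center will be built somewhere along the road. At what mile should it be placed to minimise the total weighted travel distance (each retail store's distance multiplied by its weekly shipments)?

x = 7

For a sum of weighted absolute distances on a line, the optimum is the weighted median (not the mean). Total weight W = 295; half-weight = 147.5.
Sort by position and accumulate weight:
  mile 4 (N1, w=35) → cum 35
  mile 7 (N2, w=120) → cum 155  ≥ 147.5 → median here
  mile 9 (N3, w=40) → cum 195
  mile 20 (N4, w=100) → cum 295
Optimal location: mile 7.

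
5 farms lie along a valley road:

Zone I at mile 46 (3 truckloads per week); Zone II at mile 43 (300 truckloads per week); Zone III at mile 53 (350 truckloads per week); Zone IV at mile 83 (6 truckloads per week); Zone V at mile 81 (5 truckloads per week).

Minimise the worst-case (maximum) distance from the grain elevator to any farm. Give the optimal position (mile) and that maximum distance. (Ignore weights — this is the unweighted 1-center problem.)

The 1-center on a line is the midpoint of the two extreme points: leftmost at 43, rightmost at 83.
Optimal location = (43 + 83)/2 = 63; maximum distance = (83 − 43)/2 = 20.

location 63, max distance 20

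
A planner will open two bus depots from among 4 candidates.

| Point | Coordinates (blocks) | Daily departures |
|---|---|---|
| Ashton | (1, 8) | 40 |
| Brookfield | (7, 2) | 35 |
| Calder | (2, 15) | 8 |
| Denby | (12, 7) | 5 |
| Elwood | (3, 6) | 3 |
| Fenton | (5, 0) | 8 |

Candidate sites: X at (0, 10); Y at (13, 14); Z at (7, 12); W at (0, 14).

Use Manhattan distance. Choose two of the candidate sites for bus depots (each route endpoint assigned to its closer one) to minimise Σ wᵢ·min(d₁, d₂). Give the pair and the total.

{X, Z}, total 709

Evaluate every pair (each demand assigned to the nearer of the two):
  {X, Z}: total = 709
  {Z, W}: total = 846
  {X, Y}: total = 882
  {X, W}: total = 885
  {Y, Z}: total = 996
  {Y, W}: total = 1159
Best pair: {X, Z} with total 709.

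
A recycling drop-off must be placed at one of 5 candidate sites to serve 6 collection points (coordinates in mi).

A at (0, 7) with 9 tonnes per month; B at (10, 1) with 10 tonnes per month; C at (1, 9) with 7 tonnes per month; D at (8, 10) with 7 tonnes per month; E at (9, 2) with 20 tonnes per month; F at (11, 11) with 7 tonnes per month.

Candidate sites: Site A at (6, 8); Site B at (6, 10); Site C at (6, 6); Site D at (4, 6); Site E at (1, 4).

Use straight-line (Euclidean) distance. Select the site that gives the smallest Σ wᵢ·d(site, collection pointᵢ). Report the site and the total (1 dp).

Total weighted distance at each candidate:
  Site A (6, 8): total = 365.8
  Site B (6, 10): total = 415.1
  Site C (6, 6): total = 340.4
  Site D (4, 6): total = 372.8
  Site E (1, 4): total = 473.2
Minimum is at Site C with total 340.4 mi.

Site C, total 340.4 mi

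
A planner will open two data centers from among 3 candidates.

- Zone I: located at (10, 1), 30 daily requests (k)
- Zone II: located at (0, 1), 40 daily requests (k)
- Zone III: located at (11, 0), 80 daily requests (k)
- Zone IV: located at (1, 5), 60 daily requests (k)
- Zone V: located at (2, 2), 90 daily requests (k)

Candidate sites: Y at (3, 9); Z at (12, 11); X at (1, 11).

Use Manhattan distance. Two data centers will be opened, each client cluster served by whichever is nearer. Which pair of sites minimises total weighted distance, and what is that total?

Evaluate every pair (each demand assigned to the nearer of the two):
  {Y, Z}: total = 2840
  {Z, X}: total = 3020
  {Y, X}: total = 3330
Best pair: {Y, Z} with total 2840.

{Y, Z}, total 2840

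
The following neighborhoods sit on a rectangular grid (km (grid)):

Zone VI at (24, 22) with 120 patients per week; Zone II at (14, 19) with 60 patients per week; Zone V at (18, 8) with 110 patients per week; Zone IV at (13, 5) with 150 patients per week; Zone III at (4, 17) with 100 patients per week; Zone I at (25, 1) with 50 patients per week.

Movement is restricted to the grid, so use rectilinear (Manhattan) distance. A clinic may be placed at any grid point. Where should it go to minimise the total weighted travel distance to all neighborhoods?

(14, 8)

Manhattan distance separates: Σwᵢ(|x−xᵢ|+|y−yᵢ|) = Σwᵢ|x−xᵢ| + Σwᵢ|y−yᵢ|, so x and y are optimised independently as 1-D weighted medians.
Total weight W = 590; half = 295.
x-coordinate, sorted with cumulative weight:
  x=4 (Zone III, w=100) cum 100
  x=13 (Zone IV, w=150) cum 250
  x=14 (Zone II, w=60) cum 310  ← median
  x=18 (Zone V, w=110) cum 420
  x=24 (Zone VI, w=120) cum 540
  x=25 (Zone I, w=50) cum 590
⇒ x* = 14
y-coordinate, sorted with cumulative weight:
  y=1 (Zone I, w=50) cum 50
  y=5 (Zone IV, w=150) cum 200
  y=8 (Zone V, w=110) cum 310  ← median
  y=17 (Zone III, w=100) cum 410
  y=19 (Zone II, w=60) cum 470
  y=22 (Zone VI, w=120) cum 590
⇒ y* = 8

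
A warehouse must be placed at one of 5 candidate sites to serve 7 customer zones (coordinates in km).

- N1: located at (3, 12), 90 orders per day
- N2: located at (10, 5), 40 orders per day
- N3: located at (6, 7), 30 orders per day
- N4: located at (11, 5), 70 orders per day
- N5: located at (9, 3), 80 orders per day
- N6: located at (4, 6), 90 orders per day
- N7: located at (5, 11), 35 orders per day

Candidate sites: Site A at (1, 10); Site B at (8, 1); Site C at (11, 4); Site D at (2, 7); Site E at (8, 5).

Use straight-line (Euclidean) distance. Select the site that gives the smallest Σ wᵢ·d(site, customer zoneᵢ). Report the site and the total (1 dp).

Total weighted distance at each candidate:
  Site A (1, 10): total = 3068.7
  Site B (8, 1): total = 2926.7
  Site C (11, 4): total = 2476.5
  Site D (2, 7): total = 2575.4
  Site E (8, 5): total = 1933.8
Minimum is at Site E with total 1933.8 km.

Site E, total 1933.8 km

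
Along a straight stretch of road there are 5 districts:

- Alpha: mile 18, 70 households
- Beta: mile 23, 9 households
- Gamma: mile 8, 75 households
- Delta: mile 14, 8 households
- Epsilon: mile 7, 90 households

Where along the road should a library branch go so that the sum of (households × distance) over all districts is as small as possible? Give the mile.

For a sum of weighted absolute distances on a line, the optimum is the weighted median (not the mean). Total weight W = 252; half-weight = 126.
Sort by position and accumulate weight:
  mile 7 (Epsilon, w=90) → cum 90
  mile 8 (Gamma, w=75) → cum 165  ≥ 126 → median here
  mile 14 (Delta, w=8) → cum 173
  mile 18 (Alpha, w=70) → cum 243
  mile 23 (Beta, w=9) → cum 252
Optimal location: mile 8.

x = 8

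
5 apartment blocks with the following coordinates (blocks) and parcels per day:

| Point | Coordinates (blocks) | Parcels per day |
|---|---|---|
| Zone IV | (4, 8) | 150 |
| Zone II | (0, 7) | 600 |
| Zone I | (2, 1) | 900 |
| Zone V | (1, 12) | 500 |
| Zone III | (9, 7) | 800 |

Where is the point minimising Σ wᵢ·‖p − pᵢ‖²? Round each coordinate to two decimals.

(3.42, 6.07)

The minimiser of Σwᵢ‖p−pᵢ‖² is the weighted centroid p* = (Σwᵢpᵢ)/(Σwᵢ).
Σwᵢ = 2950.
Σwᵢxᵢ = 150·4 + 600·0 + 900·2 + 500·1 + 800·9 = 10100.
Σwᵢyᵢ = 150·8 + 600·7 + 900·1 + 500·12 + 800·7 = 17900.
x* = 10100/2950 = 3.42, y* = 17900/2950 = 6.07.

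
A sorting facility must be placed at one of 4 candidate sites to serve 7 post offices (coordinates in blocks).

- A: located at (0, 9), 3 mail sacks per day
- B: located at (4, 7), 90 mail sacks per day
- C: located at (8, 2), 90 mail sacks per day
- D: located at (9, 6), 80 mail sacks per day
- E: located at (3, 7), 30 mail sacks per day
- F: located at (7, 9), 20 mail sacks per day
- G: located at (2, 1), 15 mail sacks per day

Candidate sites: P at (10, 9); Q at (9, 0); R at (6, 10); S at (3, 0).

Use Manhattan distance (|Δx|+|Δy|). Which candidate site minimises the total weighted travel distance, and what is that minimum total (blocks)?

R, total 2346 blocks

Total weighted distance at each candidate:
  P (10, 9): total = 2450
  Q (9, 0): total = 2614
  R (6, 10): total = 2346
  S (3, 0): total = 2846
Minimum is at R with total 2346 blocks.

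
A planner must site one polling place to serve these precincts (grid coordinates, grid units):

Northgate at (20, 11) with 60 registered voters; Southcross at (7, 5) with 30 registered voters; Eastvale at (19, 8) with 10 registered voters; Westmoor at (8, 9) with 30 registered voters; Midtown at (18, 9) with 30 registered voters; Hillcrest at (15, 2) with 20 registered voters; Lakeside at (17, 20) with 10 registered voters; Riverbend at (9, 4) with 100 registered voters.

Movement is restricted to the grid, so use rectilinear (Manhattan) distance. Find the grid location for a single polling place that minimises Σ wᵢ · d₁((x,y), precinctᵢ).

Manhattan distance separates: Σwᵢ(|x−xᵢ|+|y−yᵢ|) = Σwᵢ|x−xᵢ| + Σwᵢ|y−yᵢ|, so x and y are optimised independently as 1-D weighted medians.
Total weight W = 290; half = 145.
x-coordinate, sorted with cumulative weight:
  x=7 (Southcross, w=30) cum 30
  x=8 (Westmoor, w=30) cum 60
  x=9 (Riverbend, w=100) cum 160  ← median
  x=15 (Hillcrest, w=20) cum 180
  x=17 (Lakeside, w=10) cum 190
  x=18 (Midtown, w=30) cum 220
  x=19 (Eastvale, w=10) cum 230
  x=20 (Northgate, w=60) cum 290
⇒ x* = 9
y-coordinate, sorted with cumulative weight:
  y=2 (Hillcrest, w=20) cum 20
  y=4 (Riverbend, w=100) cum 120
  y=5 (Southcross, w=30) cum 150  ← median
  y=8 (Eastvale, w=10) cum 160
  y=9 (Westmoor, w=30) cum 190
  y=9 (Midtown, w=30) cum 220
  y=11 (Northgate, w=60) cum 280
  y=20 (Lakeside, w=10) cum 290
⇒ y* = 5

(9, 5)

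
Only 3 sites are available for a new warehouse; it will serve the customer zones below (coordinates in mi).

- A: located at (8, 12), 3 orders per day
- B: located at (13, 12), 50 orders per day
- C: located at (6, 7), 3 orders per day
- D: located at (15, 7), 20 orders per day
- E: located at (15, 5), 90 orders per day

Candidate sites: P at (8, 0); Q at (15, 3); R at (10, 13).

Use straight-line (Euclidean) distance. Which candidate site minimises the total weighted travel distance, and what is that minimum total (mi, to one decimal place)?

Total weighted distance at each candidate:
  P (8, 0): total = 1680.0
  Q (15, 3): total = 784.7
  R (10, 13): total = 1191.7
Minimum is at Q with total 784.7 mi.

Q, total 784.7 mi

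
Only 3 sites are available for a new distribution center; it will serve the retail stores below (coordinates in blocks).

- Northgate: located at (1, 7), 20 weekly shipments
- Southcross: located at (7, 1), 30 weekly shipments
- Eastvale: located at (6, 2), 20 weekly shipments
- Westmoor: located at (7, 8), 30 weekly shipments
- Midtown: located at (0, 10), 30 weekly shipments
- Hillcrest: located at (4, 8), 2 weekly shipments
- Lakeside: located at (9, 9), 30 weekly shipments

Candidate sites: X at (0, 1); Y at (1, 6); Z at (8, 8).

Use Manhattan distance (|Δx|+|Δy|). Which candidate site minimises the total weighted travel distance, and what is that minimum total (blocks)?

Z, total 958 blocks

Total weighted distance at each candidate:
  X (0, 1): total = 1712
  Y (1, 6): total = 1260
  Z (8, 8): total = 958
Minimum is at Z with total 958 blocks.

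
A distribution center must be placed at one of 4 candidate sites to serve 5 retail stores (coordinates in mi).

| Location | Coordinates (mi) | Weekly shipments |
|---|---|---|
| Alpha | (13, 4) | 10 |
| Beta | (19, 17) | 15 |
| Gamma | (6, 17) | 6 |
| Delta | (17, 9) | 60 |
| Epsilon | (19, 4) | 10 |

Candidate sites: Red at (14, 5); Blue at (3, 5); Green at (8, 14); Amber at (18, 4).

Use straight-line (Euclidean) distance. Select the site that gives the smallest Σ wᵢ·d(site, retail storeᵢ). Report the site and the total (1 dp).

Red, total 646.7 mi

Total weighted distance at each candidate:
  Red (14, 5): total = 646.7
  Blue (3, 5): total = 1508.6
  Green (8, 14): total = 1070.9
  Amber (18, 4): total = 667.7
Minimum is at Red with total 646.7 mi.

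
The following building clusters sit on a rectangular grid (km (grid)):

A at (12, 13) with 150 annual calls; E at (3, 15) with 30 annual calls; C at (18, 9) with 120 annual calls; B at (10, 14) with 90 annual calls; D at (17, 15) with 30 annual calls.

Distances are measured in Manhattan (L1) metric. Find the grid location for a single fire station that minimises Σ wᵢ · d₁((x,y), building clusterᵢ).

Manhattan distance separates: Σwᵢ(|x−xᵢ|+|y−yᵢ|) = Σwᵢ|x−xᵢ| + Σwᵢ|y−yᵢ|, so x and y are optimised independently as 1-D weighted medians.
Total weight W = 420; half = 210.
x-coordinate, sorted with cumulative weight:
  x=3 (E, w=30) cum 30
  x=10 (B, w=90) cum 120
  x=12 (A, w=150) cum 270  ← median
  x=17 (D, w=30) cum 300
  x=18 (C, w=120) cum 420
⇒ x* = 12
y-coordinate, sorted with cumulative weight:
  y=9 (C, w=120) cum 120
  y=13 (A, w=150) cum 270  ← median
  y=14 (B, w=90) cum 360
  y=15 (E, w=30) cum 390
  y=15 (D, w=30) cum 420
⇒ y* = 13

(12, 13)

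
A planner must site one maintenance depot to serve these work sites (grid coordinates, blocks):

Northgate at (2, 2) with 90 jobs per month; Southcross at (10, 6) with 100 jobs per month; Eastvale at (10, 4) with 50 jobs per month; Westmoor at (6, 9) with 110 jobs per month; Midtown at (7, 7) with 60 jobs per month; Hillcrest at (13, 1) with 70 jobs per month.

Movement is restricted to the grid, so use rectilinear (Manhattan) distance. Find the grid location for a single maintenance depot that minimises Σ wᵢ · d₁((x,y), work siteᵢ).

Manhattan distance separates: Σwᵢ(|x−xᵢ|+|y−yᵢ|) = Σwᵢ|x−xᵢ| + Σwᵢ|y−yᵢ|, so x and y are optimised independently as 1-D weighted medians.
Total weight W = 480; half = 240.
x-coordinate, sorted with cumulative weight:
  x=2 (Northgate, w=90) cum 90
  x=6 (Westmoor, w=110) cum 200
  x=7 (Midtown, w=60) cum 260  ← median
  x=10 (Southcross, w=100) cum 360
  x=10 (Eastvale, w=50) cum 410
  x=13 (Hillcrest, w=70) cum 480
⇒ x* = 7
y-coordinate, sorted with cumulative weight:
  y=1 (Hillcrest, w=70) cum 70
  y=2 (Northgate, w=90) cum 160
  y=4 (Eastvale, w=50) cum 210
  y=6 (Southcross, w=100) cum 310  ← median
  y=7 (Midtown, w=60) cum 370
  y=9 (Westmoor, w=110) cum 480
⇒ y* = 6

(7, 6)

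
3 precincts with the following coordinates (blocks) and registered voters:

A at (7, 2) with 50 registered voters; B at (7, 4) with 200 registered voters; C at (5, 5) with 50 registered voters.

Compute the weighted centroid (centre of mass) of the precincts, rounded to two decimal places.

(6.67, 3.83)

The minimiser of Σwᵢ‖p−pᵢ‖² is the weighted centroid p* = (Σwᵢpᵢ)/(Σwᵢ).
Σwᵢ = 300.
Σwᵢxᵢ = 50·7 + 200·7 + 50·5 = 2000.
Σwᵢyᵢ = 50·2 + 200·4 + 50·5 = 1150.
x* = 2000/300 = 6.67, y* = 1150/300 = 3.83.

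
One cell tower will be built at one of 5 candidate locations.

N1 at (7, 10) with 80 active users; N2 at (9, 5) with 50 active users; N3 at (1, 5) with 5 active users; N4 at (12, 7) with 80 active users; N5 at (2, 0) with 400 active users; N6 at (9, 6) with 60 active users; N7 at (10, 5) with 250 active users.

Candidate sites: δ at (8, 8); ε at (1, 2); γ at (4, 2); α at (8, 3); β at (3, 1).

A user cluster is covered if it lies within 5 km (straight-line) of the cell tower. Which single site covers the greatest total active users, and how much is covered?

δ, covering 520

Coverage radius r = 5 km; a point is covered iff (Δx)²+(Δy)² ≤ 5² = 25.
  δ (8, 8): covers {N1, N2, N4, N6, N7} → 520
  ε (1, 2): covers {N3, N5} → 405
  γ (4, 2): covers {N3, N5} → 405
  α (8, 3): covers {N2, N6, N7} → 360
  β (3, 1): covers {N3, N5} → 405
Maximum coverage at δ: 520 active users.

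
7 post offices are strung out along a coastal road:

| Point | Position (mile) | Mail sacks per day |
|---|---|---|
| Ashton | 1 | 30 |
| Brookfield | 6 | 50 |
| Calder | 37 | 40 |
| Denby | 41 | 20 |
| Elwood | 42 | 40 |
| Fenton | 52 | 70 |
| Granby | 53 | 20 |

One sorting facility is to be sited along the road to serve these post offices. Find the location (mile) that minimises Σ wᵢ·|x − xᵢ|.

x = 41

For a sum of weighted absolute distances on a line, the optimum is the weighted median (not the mean). Total weight W = 270; half-weight = 135.
Sort by position and accumulate weight:
  mile 1 (Ashton, w=30) → cum 30
  mile 6 (Brookfield, w=50) → cum 80
  mile 37 (Calder, w=40) → cum 120
  mile 41 (Denby, w=20) → cum 140  ≥ 135 → median here
  mile 42 (Elwood, w=40) → cum 180
  mile 52 (Fenton, w=70) → cum 250
  mile 53 (Granby, w=20) → cum 270
Optimal location: mile 41.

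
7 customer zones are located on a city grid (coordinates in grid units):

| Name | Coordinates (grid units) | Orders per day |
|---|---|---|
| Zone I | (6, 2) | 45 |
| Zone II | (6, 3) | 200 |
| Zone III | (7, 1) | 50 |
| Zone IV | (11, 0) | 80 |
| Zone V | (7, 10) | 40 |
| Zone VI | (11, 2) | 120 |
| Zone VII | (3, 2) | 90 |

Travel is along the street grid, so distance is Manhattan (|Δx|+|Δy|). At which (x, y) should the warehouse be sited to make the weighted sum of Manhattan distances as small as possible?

Manhattan distance separates: Σwᵢ(|x−xᵢ|+|y−yᵢ|) = Σwᵢ|x−xᵢ| + Σwᵢ|y−yᵢ|, so x and y are optimised independently as 1-D weighted medians.
Total weight W = 625; half = 312.5.
x-coordinate, sorted with cumulative weight:
  x=3 (Zone VII, w=90) cum 90
  x=6 (Zone I, w=45) cum 135
  x=6 (Zone II, w=200) cum 335  ← median
  x=7 (Zone III, w=50) cum 385
  x=7 (Zone V, w=40) cum 425
  x=11 (Zone IV, w=80) cum 505
  x=11 (Zone VI, w=120) cum 625
⇒ x* = 6
y-coordinate, sorted with cumulative weight:
  y=0 (Zone IV, w=80) cum 80
  y=1 (Zone III, w=50) cum 130
  y=2 (Zone I, w=45) cum 175
  y=2 (Zone VI, w=120) cum 295
  y=2 (Zone VII, w=90) cum 385  ← median
  y=3 (Zone II, w=200) cum 585
  y=10 (Zone V, w=40) cum 625
⇒ y* = 2

(6, 2)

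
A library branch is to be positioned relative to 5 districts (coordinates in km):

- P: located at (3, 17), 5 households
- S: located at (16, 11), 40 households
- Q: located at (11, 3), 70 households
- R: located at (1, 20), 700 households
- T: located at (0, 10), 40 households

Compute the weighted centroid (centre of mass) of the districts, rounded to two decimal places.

The minimiser of Σwᵢ‖p−pᵢ‖² is the weighted centroid p* = (Σwᵢpᵢ)/(Σwᵢ).
Σwᵢ = 855.
Σwᵢxᵢ = 5·3 + 40·16 + 70·11 + 700·1 + 40·0 = 2125.
Σwᵢyᵢ = 5·17 + 40·11 + 70·3 + 700·20 + 40·10 = 15135.
x* = 2125/855 = 2.49, y* = 15135/855 = 17.70.

(2.49, 17.70)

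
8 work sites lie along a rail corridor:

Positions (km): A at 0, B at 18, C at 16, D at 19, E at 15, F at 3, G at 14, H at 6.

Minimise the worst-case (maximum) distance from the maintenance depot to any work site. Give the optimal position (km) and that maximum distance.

The 1-center on a line is the midpoint of the two extreme points: leftmost at 0, rightmost at 19.
Optimal location = (0 + 19)/2 = 9.5; maximum distance = (19 − 0)/2 = 9.5.

location 9.5, max distance 9.5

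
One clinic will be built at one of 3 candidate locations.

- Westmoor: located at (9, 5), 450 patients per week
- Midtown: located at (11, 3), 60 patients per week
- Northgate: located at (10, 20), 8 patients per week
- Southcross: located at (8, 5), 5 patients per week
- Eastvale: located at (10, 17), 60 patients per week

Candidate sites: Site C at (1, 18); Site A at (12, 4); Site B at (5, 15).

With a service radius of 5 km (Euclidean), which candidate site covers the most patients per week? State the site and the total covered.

Site A, covering 515

Coverage radius r = 5 km; a point is covered iff (Δx)²+(Δy)² ≤ 5² = 25.
  Site C (1, 18): covers {none} → 0
  Site A (12, 4): covers {Westmoor, Midtown, Southcross} → 515
  Site B (5, 15): covers {none} → 0
Maximum coverage at Site A: 515 patients per week.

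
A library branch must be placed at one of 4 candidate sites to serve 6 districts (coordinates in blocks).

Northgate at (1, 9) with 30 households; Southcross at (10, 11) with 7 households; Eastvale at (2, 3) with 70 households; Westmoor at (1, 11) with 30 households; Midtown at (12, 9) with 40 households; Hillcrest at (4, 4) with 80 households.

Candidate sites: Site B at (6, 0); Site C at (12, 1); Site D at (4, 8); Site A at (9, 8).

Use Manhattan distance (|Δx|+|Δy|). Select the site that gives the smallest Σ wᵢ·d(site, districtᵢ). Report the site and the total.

Total weighted distance at each candidate:
  Site B (6, 0): total = 2575
  Site C (12, 1): total = 3324
  Site D (4, 8): total = 1533
  Site A (9, 8): total = 2348
Minimum is at Site D with total 1533 blocks.

Site D, total 1533 blocks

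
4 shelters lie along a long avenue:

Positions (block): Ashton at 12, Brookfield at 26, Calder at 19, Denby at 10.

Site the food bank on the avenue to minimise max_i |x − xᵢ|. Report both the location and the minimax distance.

location 18, max distance 8

The 1-center on a line is the midpoint of the two extreme points: leftmost at 10, rightmost at 26.
Optimal location = (10 + 26)/2 = 18; maximum distance = (26 − 10)/2 = 8.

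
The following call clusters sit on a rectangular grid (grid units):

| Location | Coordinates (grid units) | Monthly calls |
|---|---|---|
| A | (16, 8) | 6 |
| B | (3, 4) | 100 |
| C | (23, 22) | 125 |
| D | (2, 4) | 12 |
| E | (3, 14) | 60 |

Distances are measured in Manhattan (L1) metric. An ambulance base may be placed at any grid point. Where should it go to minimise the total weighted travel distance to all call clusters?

Manhattan distance separates: Σwᵢ(|x−xᵢ|+|y−yᵢ|) = Σwᵢ|x−xᵢ| + Σwᵢ|y−yᵢ|, so x and y are optimised independently as 1-D weighted medians.
Total weight W = 303; half = 151.5.
x-coordinate, sorted with cumulative weight:
  x=2 (D, w=12) cum 12
  x=3 (B, w=100) cum 112
  x=3 (E, w=60) cum 172  ← median
  x=16 (A, w=6) cum 178
  x=23 (C, w=125) cum 303
⇒ x* = 3
y-coordinate, sorted with cumulative weight:
  y=4 (B, w=100) cum 100
  y=4 (D, w=12) cum 112
  y=8 (A, w=6) cum 118
  y=14 (E, w=60) cum 178  ← median
  y=22 (C, w=125) cum 303
⇒ y* = 14

(3, 14)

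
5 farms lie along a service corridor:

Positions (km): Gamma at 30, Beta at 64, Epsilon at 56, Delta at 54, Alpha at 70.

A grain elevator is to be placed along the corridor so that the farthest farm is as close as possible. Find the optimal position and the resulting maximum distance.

location 50, max distance 20

The 1-center on a line is the midpoint of the two extreme points: leftmost at 30, rightmost at 70.
Optimal location = (30 + 70)/2 = 50; maximum distance = (70 − 30)/2 = 20.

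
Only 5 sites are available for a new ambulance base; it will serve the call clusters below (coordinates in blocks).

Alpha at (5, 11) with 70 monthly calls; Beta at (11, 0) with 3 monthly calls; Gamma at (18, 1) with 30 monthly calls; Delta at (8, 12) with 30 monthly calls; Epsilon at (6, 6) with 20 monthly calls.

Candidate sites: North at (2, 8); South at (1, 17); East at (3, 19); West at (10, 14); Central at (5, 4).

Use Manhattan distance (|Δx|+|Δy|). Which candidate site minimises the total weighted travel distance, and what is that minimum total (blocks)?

Total weighted distance at each candidate:
  North (2, 8): total = 1581
  South (1, 17): total = 2451
  East (3, 19): total = 2451
  West (10, 14): total = 1595
  Central (5, 4): total = 1390
Minimum is at Central with total 1390 blocks.

Central, total 1390 blocks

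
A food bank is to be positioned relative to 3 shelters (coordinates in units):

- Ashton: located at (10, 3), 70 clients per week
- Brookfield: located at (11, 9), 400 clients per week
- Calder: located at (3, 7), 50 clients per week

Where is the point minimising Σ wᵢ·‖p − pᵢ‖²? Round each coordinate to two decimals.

The minimiser of Σwᵢ‖p−pᵢ‖² is the weighted centroid p* = (Σwᵢpᵢ)/(Σwᵢ).
Σwᵢ = 520.
Σwᵢxᵢ = 70·10 + 400·11 + 50·3 = 5250.
Σwᵢyᵢ = 70·3 + 400·9 + 50·7 = 4160.
x* = 5250/520 = 10.10, y* = 4160/520 = 8.00.

(10.10, 8.00)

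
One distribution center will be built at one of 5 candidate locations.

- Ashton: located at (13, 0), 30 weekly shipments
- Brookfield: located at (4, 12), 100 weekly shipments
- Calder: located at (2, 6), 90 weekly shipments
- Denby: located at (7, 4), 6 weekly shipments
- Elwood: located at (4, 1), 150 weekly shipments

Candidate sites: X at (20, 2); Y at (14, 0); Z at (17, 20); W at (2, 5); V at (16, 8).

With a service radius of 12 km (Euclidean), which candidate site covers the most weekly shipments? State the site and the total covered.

Coverage radius r = 12 km; a point is covered iff (Δx)²+(Δy)² ≤ 12² = 144.
  X (20, 2): covers {Ashton} → 30
  Y (14, 0): covers {Ashton, Denby, Elwood} → 186
  Z (17, 20): covers {none} → 0
  W (2, 5): covers {Brookfield, Calder, Denby, Elwood} → 346
  V (16, 8): covers {Ashton, Denby} → 36
Maximum coverage at W: 346 weekly shipments.

W, covering 346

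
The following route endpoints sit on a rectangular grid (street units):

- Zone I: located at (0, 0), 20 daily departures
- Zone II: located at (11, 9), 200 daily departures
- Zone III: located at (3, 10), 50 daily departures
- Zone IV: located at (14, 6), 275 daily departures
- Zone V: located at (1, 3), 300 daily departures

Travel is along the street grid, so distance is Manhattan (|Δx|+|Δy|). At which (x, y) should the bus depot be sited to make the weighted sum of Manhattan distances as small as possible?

(11, 6)

Manhattan distance separates: Σwᵢ(|x−xᵢ|+|y−yᵢ|) = Σwᵢ|x−xᵢ| + Σwᵢ|y−yᵢ|, so x and y are optimised independently as 1-D weighted medians.
Total weight W = 845; half = 422.5.
x-coordinate, sorted with cumulative weight:
  x=0 (Zone I, w=20) cum 20
  x=1 (Zone V, w=300) cum 320
  x=3 (Zone III, w=50) cum 370
  x=11 (Zone II, w=200) cum 570  ← median
  x=14 (Zone IV, w=275) cum 845
⇒ x* = 11
y-coordinate, sorted with cumulative weight:
  y=0 (Zone I, w=20) cum 20
  y=3 (Zone V, w=300) cum 320
  y=6 (Zone IV, w=275) cum 595  ← median
  y=9 (Zone II, w=200) cum 795
  y=10 (Zone III, w=50) cum 845
⇒ y* = 6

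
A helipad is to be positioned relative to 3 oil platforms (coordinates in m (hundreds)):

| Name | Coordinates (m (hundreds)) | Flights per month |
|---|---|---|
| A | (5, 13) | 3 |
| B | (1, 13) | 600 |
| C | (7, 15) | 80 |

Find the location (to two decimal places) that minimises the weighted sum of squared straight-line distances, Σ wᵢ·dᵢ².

The minimiser of Σwᵢ‖p−pᵢ‖² is the weighted centroid p* = (Σwᵢpᵢ)/(Σwᵢ).
Σwᵢ = 683.
Σwᵢxᵢ = 3·5 + 600·1 + 80·7 = 1175.
Σwᵢyᵢ = 3·13 + 600·13 + 80·15 = 9039.
x* = 1175/683 = 1.72, y* = 9039/683 = 13.23.

(1.72, 13.23)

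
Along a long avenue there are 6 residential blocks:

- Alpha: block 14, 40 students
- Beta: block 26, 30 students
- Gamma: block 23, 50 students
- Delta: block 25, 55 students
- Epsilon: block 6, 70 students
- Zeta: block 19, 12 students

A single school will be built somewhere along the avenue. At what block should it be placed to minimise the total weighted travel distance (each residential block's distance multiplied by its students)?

x = 23

For a sum of weighted absolute distances on a line, the optimum is the weighted median (not the mean). Total weight W = 257; half-weight = 128.5.
Sort by position and accumulate weight:
  block 6 (Epsilon, w=70) → cum 70
  block 14 (Alpha, w=40) → cum 110
  block 19 (Zeta, w=12) → cum 122
  block 23 (Gamma, w=50) → cum 172  ≥ 128.5 → median here
  block 25 (Delta, w=55) → cum 227
  block 26 (Beta, w=30) → cum 257
Optimal location: block 23.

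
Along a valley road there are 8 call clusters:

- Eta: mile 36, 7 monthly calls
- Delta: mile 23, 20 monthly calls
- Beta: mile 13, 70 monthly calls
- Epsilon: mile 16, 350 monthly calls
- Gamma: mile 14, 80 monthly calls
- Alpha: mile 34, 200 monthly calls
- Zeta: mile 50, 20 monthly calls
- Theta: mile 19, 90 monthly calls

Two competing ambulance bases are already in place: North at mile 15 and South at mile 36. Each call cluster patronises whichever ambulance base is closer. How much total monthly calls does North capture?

610

The indifferent point is the midpoint (15+36)/2 = 25.5; call clusters left of it (closer to North at 15) go to North, those right go to South.
  Beta at 13 (w=70) → North
  Gamma at 14 (w=80) → North
  Epsilon at 16 (w=350) → North
  Theta at 19 (w=90) → North
  Delta at 23 (w=20) → North
  Alpha at 34 (w=200) → South
  Eta at 36 (w=7) → South
  Zeta at 50 (w=20) → South
North captures 610; South captures 227.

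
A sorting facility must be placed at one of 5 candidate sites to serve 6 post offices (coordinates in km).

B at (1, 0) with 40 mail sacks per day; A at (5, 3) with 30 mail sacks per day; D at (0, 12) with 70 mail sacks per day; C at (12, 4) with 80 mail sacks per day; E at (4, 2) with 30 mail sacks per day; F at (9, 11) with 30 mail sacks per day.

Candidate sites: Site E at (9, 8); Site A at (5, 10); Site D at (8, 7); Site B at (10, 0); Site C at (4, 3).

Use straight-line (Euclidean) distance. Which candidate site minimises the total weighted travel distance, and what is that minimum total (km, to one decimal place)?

Total weighted distance at each candidate:
  Site E (9, 8): total = 2058.4
  Site A (5, 10): total = 2120.9
  Site D (8, 7): total = 1922.1
  Site B (10, 0): total = 2507.2
  Site C (4, 3): total = 1847.1
Minimum is at Site C with total 1847.1 km.

Site C, total 1847.1 km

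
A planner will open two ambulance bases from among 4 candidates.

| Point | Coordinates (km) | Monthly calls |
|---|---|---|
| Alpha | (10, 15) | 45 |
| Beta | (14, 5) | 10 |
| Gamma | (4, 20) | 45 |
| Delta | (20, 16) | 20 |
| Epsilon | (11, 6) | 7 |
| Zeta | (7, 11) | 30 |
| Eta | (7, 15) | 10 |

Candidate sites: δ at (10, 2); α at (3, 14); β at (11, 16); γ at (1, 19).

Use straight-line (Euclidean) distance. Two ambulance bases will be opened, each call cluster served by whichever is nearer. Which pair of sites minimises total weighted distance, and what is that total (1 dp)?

Evaluate every pair (each demand assigned to the nearer of the two):
  {β, γ}: total = 803.3
  {α, β}: total = 892.6
  {δ, β}: total = 918.6
  {δ, α}: total = 1204.4
  {α, γ}: total = 1215.4
  {δ, γ}: total = 1365.2
Best pair: {β, γ} with total 803.3.

{β, γ}, total 803.3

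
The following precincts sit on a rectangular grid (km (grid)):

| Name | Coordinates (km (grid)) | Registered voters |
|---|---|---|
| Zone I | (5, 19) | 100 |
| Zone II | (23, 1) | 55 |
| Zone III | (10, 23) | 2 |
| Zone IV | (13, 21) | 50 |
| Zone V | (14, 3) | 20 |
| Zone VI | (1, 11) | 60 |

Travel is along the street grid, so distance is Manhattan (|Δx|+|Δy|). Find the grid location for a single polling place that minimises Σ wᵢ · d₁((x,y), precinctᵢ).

(5, 19)

Manhattan distance separates: Σwᵢ(|x−xᵢ|+|y−yᵢ|) = Σwᵢ|x−xᵢ| + Σwᵢ|y−yᵢ|, so x and y are optimised independently as 1-D weighted medians.
Total weight W = 287; half = 143.5.
x-coordinate, sorted with cumulative weight:
  x=1 (Zone VI, w=60) cum 60
  x=5 (Zone I, w=100) cum 160  ← median
  x=10 (Zone III, w=2) cum 162
  x=13 (Zone IV, w=50) cum 212
  x=14 (Zone V, w=20) cum 232
  x=23 (Zone II, w=55) cum 287
⇒ x* = 5
y-coordinate, sorted with cumulative weight:
  y=1 (Zone II, w=55) cum 55
  y=3 (Zone V, w=20) cum 75
  y=11 (Zone VI, w=60) cum 135
  y=19 (Zone I, w=100) cum 235  ← median
  y=21 (Zone IV, w=50) cum 285
  y=23 (Zone III, w=2) cum 287
⇒ y* = 19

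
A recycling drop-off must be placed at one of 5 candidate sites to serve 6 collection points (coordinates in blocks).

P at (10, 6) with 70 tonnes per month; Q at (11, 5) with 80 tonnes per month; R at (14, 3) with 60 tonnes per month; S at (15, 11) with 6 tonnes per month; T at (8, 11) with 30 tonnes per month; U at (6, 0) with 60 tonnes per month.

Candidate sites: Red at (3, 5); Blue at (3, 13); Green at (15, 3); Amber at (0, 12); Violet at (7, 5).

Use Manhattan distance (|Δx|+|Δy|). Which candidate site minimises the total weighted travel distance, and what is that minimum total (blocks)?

Total weighted distance at each candidate:
  Red (3, 5): total = 2898
  Blue (3, 13): total = 4774
  Green (15, 3): total = 2318
  Amber (0, 12): total = 5386
  Violet (7, 5): total = 1794
Minimum is at Violet with total 1794 blocks.

Violet, total 1794 blocks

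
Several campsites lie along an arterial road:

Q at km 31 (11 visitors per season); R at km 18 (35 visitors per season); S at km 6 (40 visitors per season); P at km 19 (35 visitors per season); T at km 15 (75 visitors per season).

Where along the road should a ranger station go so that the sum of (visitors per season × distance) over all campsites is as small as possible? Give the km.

For a sum of weighted absolute distances on a line, the optimum is the weighted median (not the mean). Total weight W = 196; half-weight = 98.
Sort by position and accumulate weight:
  km 6 (S, w=40) → cum 40
  km 15 (T, w=75) → cum 115  ≥ 98 → median here
  km 18 (R, w=35) → cum 150
  km 19 (P, w=35) → cum 185
  km 31 (Q, w=11) → cum 196
Optimal location: km 15.

x = 15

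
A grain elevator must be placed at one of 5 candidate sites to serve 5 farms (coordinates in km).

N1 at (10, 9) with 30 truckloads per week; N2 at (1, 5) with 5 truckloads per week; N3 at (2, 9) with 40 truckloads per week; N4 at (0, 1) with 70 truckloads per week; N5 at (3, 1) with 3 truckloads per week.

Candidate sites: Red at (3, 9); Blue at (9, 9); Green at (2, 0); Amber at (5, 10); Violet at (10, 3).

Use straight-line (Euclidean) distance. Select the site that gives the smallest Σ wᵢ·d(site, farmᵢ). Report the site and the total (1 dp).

Red, total 894.4 km

Total weighted distance at each candidate:
  Red (3, 9): total = 894.4
  Blue (9, 9): total = 1227.6
  Green (2, 0): total = 907.5
  Amber (5, 10): total = 1059.8
  Violet (10, 3): total = 1361.8
Minimum is at Red with total 894.4 km.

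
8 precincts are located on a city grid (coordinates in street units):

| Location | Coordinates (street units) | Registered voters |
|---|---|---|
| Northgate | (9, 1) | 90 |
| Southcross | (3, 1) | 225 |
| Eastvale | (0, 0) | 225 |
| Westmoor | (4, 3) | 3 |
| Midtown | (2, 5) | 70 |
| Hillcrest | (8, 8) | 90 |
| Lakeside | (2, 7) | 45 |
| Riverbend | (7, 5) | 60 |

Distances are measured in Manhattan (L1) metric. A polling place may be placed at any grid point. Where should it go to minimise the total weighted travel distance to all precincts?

Manhattan distance separates: Σwᵢ(|x−xᵢ|+|y−yᵢ|) = Σwᵢ|x−xᵢ| + Σwᵢ|y−yᵢ|, so x and y are optimised independently as 1-D weighted medians.
Total weight W = 808; half = 404.
x-coordinate, sorted with cumulative weight:
  x=0 (Eastvale, w=225) cum 225
  x=2 (Midtown, w=70) cum 295
  x=2 (Lakeside, w=45) cum 340
  x=3 (Southcross, w=225) cum 565  ← median
  x=4 (Westmoor, w=3) cum 568
  x=7 (Riverbend, w=60) cum 628
  x=8 (Hillcrest, w=90) cum 718
  x=9 (Northgate, w=90) cum 808
⇒ x* = 3
y-coordinate, sorted with cumulative weight:
  y=0 (Eastvale, w=225) cum 225
  y=1 (Northgate, w=90) cum 315
  y=1 (Southcross, w=225) cum 540  ← median
  y=3 (Westmoor, w=3) cum 543
  y=5 (Midtown, w=70) cum 613
  y=5 (Riverbend, w=60) cum 673
  y=7 (Lakeside, w=45) cum 718
  y=8 (Hillcrest, w=90) cum 808
⇒ y* = 1

(3, 1)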